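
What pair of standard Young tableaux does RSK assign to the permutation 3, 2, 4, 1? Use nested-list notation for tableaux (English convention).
P = [[1, 4], [2], [3]], Q = [[1, 3], [2], [4]]

Insert each entry of the permutation into P by Schensted row insertion, recording in Q the position of each new cell.

Insert 3: appended to row 1. P = [[3]].
Insert 2: 2 bumps 3 from row 1; 3 starts row 2. P = [[2], [3]].
Insert 4: appended to row 1. P = [[2, 4], [3]].
Insert 1: 1 bumps 2 from row 1; 2 bumps 3 from row 2; 3 starts row 3. P = [[1, 4], [2], [3]].

So P = [[1, 4], [2], [3]], Q = [[1, 3], [2], [4]].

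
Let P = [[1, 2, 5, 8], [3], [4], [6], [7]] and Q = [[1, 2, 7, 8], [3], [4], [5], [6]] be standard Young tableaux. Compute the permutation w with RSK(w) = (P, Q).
1 7 6 4 3 2 5 8

Reverse RSK: for i = n, n-1, ..., 1, locate i in Q, remove the corresponding corner cell from P, and reverse-bump its entry up through P; the value ejected from row 1 is w(i).

So w = 1 7 6 4 3 2 5 8.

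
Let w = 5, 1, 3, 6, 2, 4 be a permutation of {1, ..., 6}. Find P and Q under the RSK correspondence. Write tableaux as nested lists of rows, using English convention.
P = [[1, 2, 4], [3, 6], [5]], Q = [[1, 3, 4], [2, 6], [5]]

Insert each entry of the permutation into P by Schensted row insertion, recording in Q the position of each new cell.

Insert 5: appended to row 1. P = [[5]], Q = [[1]].
Insert 1: 1 bumps 5 from row 1; 5 starts row 2. P = [[1], [5]], Q = [[1], [2]].
Insert 3: appended to row 1. P = [[1, 3], [5]], Q = [[1, 3], [2]].
Insert 6: appended to row 1. P = [[1, 3, 6], [5]], Q = [[1, 3, 4], [2]].
Insert 2: 2 bumps 3 from row 1; 3 bumps 5 from row 2; 5 starts row 3. P = [[1, 2, 6], [3], [5]], Q = [[1, 3, 4], [2], [5]].
Insert 4: 4 bumps 6 from row 1; 6 appends to row 2. P = [[1, 2, 4], [3, 6], [5]], Q = [[1, 3, 4], [2, 6], [5]].

So P = [[1, 2, 4], [3, 6], [5]], Q = [[1, 3, 4], [2, 6], [5]].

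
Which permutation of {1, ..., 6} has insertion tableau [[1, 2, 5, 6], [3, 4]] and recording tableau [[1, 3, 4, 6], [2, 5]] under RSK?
3 1 4 5 2 6

Reverse the RSK construction: for i from n down to 1, find the cell of Q containing i, remove the entry at that cell from P, and reverse-bump it up through P; the value ejected from row 1 is w(i).

Step i=6: Q has 6 at row 1, column 4; remove that cell from P, ejecting 6. So w(6) = 6. P is now [[1, 2, 5], [3, 4]].
Step i=5: Q has 5 at row 2, column 2; remove 4 from row 2 of P and reverse-bump: 4 enters row 1 and ejects 2. So w(5) = 2. P is now [[1, 4, 5], [3]].
Step i=4: Q has 4 at row 1, column 3; remove that cell from P, ejecting 5. So w(4) = 5. P is now [[1, 4], [3]].
Step i=3: Q has 3 at row 1, column 2; remove that cell from P, ejecting 4. So w(3) = 4. P is now [[1], [3]].
Step i=2: Q has 2 at row 2, column 1; remove 3 from row 2 of P and reverse-bump: 3 enters row 1 and ejects 1. So w(2) = 1. P is now [[3]].
Step i=1: Q has 1 at row 1, column 1; remove that cell from P, ejecting 3. So w(1) = 3. P is now [].

So w = 3 1 4 5 2 6.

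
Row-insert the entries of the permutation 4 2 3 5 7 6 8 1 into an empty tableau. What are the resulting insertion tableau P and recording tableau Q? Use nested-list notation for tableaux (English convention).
P = [[1, 3, 5, 6, 8], [2, 7], [4]], Q = [[1, 3, 4, 5, 7], [2, 6], [8]]

Insert each entry of the permutation into P by Schensted row insertion, recording in Q the position of each new cell.

Insert 4: appended to row 1. P = [[4]].
Insert 2: 2 bumps 4 from row 1; 4 starts row 2. P = [[2], [4]].
Insert 3: appended to row 1. P = [[2, 3], [4]].
Insert 5: appended to row 1. P = [[2, 3, 5], [4]].
Insert 7: appended to row 1. P = [[2, 3, 5, 7], [4]].
Insert 6: 6 bumps 7 from row 1; 7 appends to row 2. P = [[2, 3, 5, 6], [4, 7]].
Insert 8: appended to row 1. P = [[2, 3, 5, 6, 8], [4, 7]].
Insert 1: 1 bumps 2 from row 1; 2 bumps 4 from row 2; 4 starts row 3. P = [[1, 3, 5, 6, 8], [2, 7], [4]].

So P = [[1, 3, 5, 6, 8], [2, 7], [4]], Q = [[1, 3, 4, 5, 7], [2, 6], [8]].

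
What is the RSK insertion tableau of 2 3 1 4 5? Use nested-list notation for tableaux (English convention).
P = [[1, 3, 4, 5], [2]]

After inserting 2: P = [[2]].
After inserting 3: P = [[2, 3]].
After inserting 1: P = [[1, 3], [2]].
After inserting 4: P = [[1, 3, 4], [2]].
After inserting 5: P = [[1, 3, 4, 5], [2]].

So P = [[1, 3, 4, 5], [2]].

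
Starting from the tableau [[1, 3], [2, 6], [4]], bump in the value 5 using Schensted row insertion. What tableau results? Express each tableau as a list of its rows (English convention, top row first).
5 is larger than every entry of row 1, so it is appended to row 1. The new tableau is [[1, 3, 5], [2, 6], [4]].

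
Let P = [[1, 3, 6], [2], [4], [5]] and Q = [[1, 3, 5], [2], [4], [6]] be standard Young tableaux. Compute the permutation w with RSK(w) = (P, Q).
Reverse the RSK construction: for i from n down to 1, find the cell of Q containing i, remove the entry at that cell from P, and reverse-bump it up through P; the value ejected from row 1 is w(i).

Step i=6: Q has 6 at row 4, column 1; remove 5 from row 4 of P and reverse-bump: 5 enters row 3 and ejects 4; 4 enters row 2 and ejects 2; 2 enters row 1 and ejects 1. So w(6) = 1. P is now [[2, 3, 6], [4], [5]].
Step i=5: Q has 5 at row 1, column 3; remove that cell from P, ejecting 6. So w(5) = 6. P is now [[2, 3], [4], [5]].
Step i=4: Q has 4 at row 3, column 1; remove 5 from row 3 of P and reverse-bump: 5 enters row 2 and ejects 4; 4 enters row 1 and ejects 3. So w(4) = 3. P is now [[2, 4], [5]].
Step i=3: Q has 3 at row 1, column 2; remove that cell from P, ejecting 4. So w(3) = 4. P is now [[2], [5]].
Step i=2: Q has 2 at row 2, column 1; remove 5 from row 2 of P and reverse-bump: 5 enters row 1 and ejects 2. So w(2) = 2. P is now [[5]].
Step i=1: Q has 1 at row 1, column 1; remove that cell from P, ejecting 5. So w(1) = 5. P is now [].

So w = 5 2 4 3 6 1.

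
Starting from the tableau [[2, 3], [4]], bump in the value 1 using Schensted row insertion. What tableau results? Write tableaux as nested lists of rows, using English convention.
In row 1, 1 replaces 2 (the leftmost entry greater than 1); 2 is bumped to row 2. In row 2, 2 replaces 4 (the leftmost entry greater than 2); 4 is bumped to row 3. 4 starts a new row 3. The new tableau is [[1, 3], [2], [4]].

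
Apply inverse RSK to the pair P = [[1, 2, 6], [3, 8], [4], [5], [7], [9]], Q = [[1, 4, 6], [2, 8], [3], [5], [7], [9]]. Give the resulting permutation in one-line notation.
9 7 1 5 4 8 3 6 2

Reverse the RSK construction: for i from n down to 1, find the cell of Q containing i, remove the entry at that cell from P, and reverse-bump it up through P; the value ejected from row 1 is w(i).

Step i=9: Q has 9 at row 6, column 1; remove 9 from row 6 of P and reverse-bump: 9 enters row 5 and ejects 7; 7 enters row 4 and ejects 5; 5 enters row 3 and ejects 4; 4 enters row 2 and ejects 3; 3 enters row 1 and ejects 2. So w(9) = 2. P is now [[1, 3, 6], [4, 8], [5], [7], [9]].
Step i=8: Q has 8 at row 2, column 2; remove 8 from row 2 of P and reverse-bump: 8 enters row 1 and ejects 6. So w(8) = 6. P is now [[1, 3, 8], [4], [5], [7], [9]].
Step i=7: Q has 7 at row 5, column 1; remove 9 from row 5 of P and reverse-bump: 9 enters row 4 and ejects 7; 7 enters row 3 and ejects 5; 5 enters row 2 and ejects 4; 4 enters row 1 and ejects 3. So w(7) = 3. P is now [[1, 4, 8], [5], [7], [9]].
Step i=6: Q has 6 at row 1, column 3; remove that cell from P, ejecting 8. So w(6) = 8. P is now [[1, 4], [5], [7], [9]].
Step i=5: Q has 5 at row 4, column 1; remove 9 from row 4 of P and reverse-bump: 9 enters row 3 and ejects 7; 7 enters row 2 and ejects 5; 5 enters row 1 and ejects 4. So w(5) = 4. P is now [[1, 5], [7], [9]].
Step i=4: Q has 4 at row 1, column 2; remove that cell from P, ejecting 5. So w(4) = 5. P is now [[1], [7], [9]].
Step i=3: Q has 3 at row 3, column 1; remove 9 from row 3 of P and reverse-bump: 9 enters row 2 and ejects 7; 7 enters row 1 and ejects 1. So w(3) = 1. P is now [[7], [9]].
Step i=2: Q has 2 at row 2, column 1; remove 9 from row 2 of P and reverse-bump: 9 enters row 1 and ejects 7. So w(2) = 7. P is now [[9]].
Step i=1: Q has 1 at row 1, column 1; remove that cell from P, ejecting 9. So w(1) = 9. P is now [].

So w = 9 7 1 5 4 8 3 6 2.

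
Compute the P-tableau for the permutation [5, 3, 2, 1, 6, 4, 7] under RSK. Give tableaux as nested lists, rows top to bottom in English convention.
Insert 5: appended to row 1. P = [[5]].
Insert 3: 3 bumps 5 from row 1; 5 starts row 2. P = [[3], [5]].
Insert 2: 2 bumps 3 from row 1; 3 bumps 5 from row 2; 5 starts row 3. P = [[2], [3], [5]].
Insert 1: 1 bumps 2 from row 1; 2 bumps 3 from row 2; 3 bumps 5 from row 3; 5 starts row 4. P = [[1], [2], [3], [5]].
Insert 6: appended to row 1. P = [[1, 6], [2], [3], [5]].
Insert 4: 4 bumps 6 from row 1; 6 appends to row 2. P = [[1, 4], [2, 6], [3], [5]].
Insert 7: appended to row 1. P = [[1, 4, 7], [2, 6], [3], [5]].

So P = [[1, 4, 7], [2, 6], [3], [5]].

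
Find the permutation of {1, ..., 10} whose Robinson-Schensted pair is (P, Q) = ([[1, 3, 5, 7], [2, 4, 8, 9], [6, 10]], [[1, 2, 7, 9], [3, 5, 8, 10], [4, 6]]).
Reverse the RSK construction: for i from n down to 1, find the cell of Q containing i, remove the entry at that cell from P, and reverse-bump it up through P; the value ejected from row 1 is w(i).

Step i=10: Q has 10 at row 2, column 4; remove 9 from row 2 of P and reverse-bump: 9 enters row 1 and ejects 7. So w(10) = 7. P is now [[1, 3, 5, 9], [2, 4, 8], [6, 10]].
Step i=9: Q has 9 at row 1, column 4; remove that cell from P, ejecting 9. So w(9) = 9. P is now [[1, 3, 5], [2, 4, 8], [6, 10]].
Step i=8: Q has 8 at row 2, column 3; remove 8 from row 2 of P and reverse-bump: 8 enters row 1 and ejects 5. So w(8) = 5. P is now [[1, 3, 8], [2, 4], [6, 10]].
Step i=7: Q has 7 at row 1, column 3; remove that cell from P, ejecting 8. So w(7) = 8. P is now [[1, 3], [2, 4], [6, 10]].
Step i=6: Q has 6 at row 3, column 2; remove 10 from row 3 of P and reverse-bump: 10 enters row 2 and ejects 4; 4 enters row 1 and ejects 3. So w(6) = 3. P is now [[1, 4], [2, 10], [6]].
Step i=5: Q has 5 at row 2, column 2; remove 10 from row 2 of P and reverse-bump: 10 enters row 1 and ejects 4. So w(5) = 4. P is now [[1, 10], [2], [6]].
Step i=4: Q has 4 at row 3, column 1; remove 6 from row 3 of P and reverse-bump: 6 enters row 2 and ejects 2; 2 enters row 1 and ejects 1. So w(4) = 1. P is now [[2, 10], [6]].
Step i=3: Q has 3 at row 2, column 1; remove 6 from row 2 of P and reverse-bump: 6 enters row 1 and ejects 2. So w(3) = 2. P is now [[6, 10]].
Step i=2: Q has 2 at row 1, column 2; remove that cell from P, ejecting 10. So w(2) = 10. P is now [[6]].
Step i=1: Q has 1 at row 1, column 1; remove that cell from P, ejecting 6. So w(1) = 6. P is now [].

So w = 6 10 2 1 4 3 8 5 9 7.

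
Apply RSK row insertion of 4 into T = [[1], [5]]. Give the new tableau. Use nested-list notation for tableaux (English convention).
[[1, 4], [5]]

4 is larger than every entry of row 1, so it is appended to row 1. The new tableau is [[1, 4], [5]].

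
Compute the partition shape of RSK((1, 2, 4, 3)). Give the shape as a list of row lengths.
[3, 1]

Row-insert each entry into an empty tableau.

After inserting 1: P = [[1]].
After inserting 2: P = [[1, 2]].
After inserting 4: P = [[1, 2, 4]].
After inserting 3: P = [[1, 2, 3], [4]].

The final insertion tableau P = [[1, 2, 3], [4]] has shape [3, 1].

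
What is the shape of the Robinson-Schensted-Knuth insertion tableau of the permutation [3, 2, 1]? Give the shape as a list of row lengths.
Row-insert each entry into an empty tableau.

After inserting 3: P = [[3]].
After inserting 2: P = [[2], [3]].
After inserting 1: P = [[1], [2], [3]].

The final insertion tableau P = [[1], [2], [3]] has shape [1, 1, 1].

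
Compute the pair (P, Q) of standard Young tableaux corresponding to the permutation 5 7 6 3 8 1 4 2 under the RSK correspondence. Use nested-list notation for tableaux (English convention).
Insert each entry of the permutation into P by Schensted row insertion, recording in Q the position of each new cell.

Insert 5: appended to row 1. P = [[5]].
Insert 7: appended to row 1. P = [[5, 7]].
Insert 6: 6 bumps 7 from row 1; 7 starts row 2. P = [[5, 6], [7]].
Insert 3: 3 bumps 5 from row 1; 5 bumps 7 from row 2; 7 starts row 3. P = [[3, 6], [5], [7]].
Insert 8: appended to row 1. P = [[3, 6, 8], [5], [7]].
Insert 1: 1 bumps 3 from row 1; 3 bumps 5 from row 2; 5 bumps 7 from row 3; 7 starts row 4. P = [[1, 6, 8], [3], [5], [7]].
Insert 4: 4 bumps 6 from row 1; 6 appends to row 2. P = [[1, 4, 8], [3, 6], [5], [7]].
Insert 2: 2 bumps 4 from row 1; 4 bumps 6 from row 2; 6 appends to row 3. P = [[1, 2, 8], [3, 4], [5, 6], [7]].

So P = [[1, 2, 8], [3, 4], [5, 6], [7]], Q = [[1, 2, 5], [3, 7], [4, 8], [6]].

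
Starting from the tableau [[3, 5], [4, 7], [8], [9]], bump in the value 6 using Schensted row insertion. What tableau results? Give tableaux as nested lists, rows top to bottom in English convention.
6 is larger than every entry of row 1, so it is appended to row 1. The new tableau is [[3, 5, 6], [4, 7], [8], [9]].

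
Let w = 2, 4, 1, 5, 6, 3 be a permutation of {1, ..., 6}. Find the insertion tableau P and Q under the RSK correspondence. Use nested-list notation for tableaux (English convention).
Insert each entry of the permutation into P by Schensted row insertion, recording in Q the position of each new cell.

Insert 2: appended to row 1. P = [[2]].
Insert 4: appended to row 1. P = [[2, 4]].
Insert 1: 1 bumps 2 from row 1; 2 starts row 2. P = [[1, 4], [2]].
Insert 5: appended to row 1. P = [[1, 4, 5], [2]].
Insert 6: appended to row 1. P = [[1, 4, 5, 6], [2]].
Insert 3: 3 bumps 4 from row 1; 4 appends to row 2. P = [[1, 3, 5, 6], [2, 4]].

So P = [[1, 3, 5, 6], [2, 4]], Q = [[1, 2, 4, 5], [3, 6]].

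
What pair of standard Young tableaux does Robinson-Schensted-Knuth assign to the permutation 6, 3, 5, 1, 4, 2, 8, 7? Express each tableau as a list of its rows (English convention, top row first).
P = [[1, 2, 7], [3, 4, 8], [5], [6]], Q = [[1, 3, 7], [2, 5, 8], [4], [6]]

Insert each entry of the permutation into P by Schensted row insertion, recording in Q the position of each new cell.

After inserting 6: P = [[6]].
After inserting 3: P = [[3], [6]].
After inserting 5: P = [[3, 5], [6]].
After inserting 1: P = [[1, 5], [3], [6]].
After inserting 4: P = [[1, 4], [3, 5], [6]].
After inserting 2: P = [[1, 2], [3, 4], [5], [6]].
After inserting 8: P = [[1, 2, 8], [3, 4], [5], [6]].
After inserting 7: P = [[1, 2, 7], [3, 4, 8], [5], [6]].

So P = [[1, 2, 7], [3, 4, 8], [5], [6]], Q = [[1, 3, 7], [2, 5, 8], [4], [6]].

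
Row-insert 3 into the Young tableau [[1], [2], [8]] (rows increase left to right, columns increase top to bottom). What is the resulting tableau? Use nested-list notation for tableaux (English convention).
[[1, 3], [2], [8]]

3 is larger than every entry of row 1, so it is appended to row 1. The new tableau is [[1, 3], [2], [8]].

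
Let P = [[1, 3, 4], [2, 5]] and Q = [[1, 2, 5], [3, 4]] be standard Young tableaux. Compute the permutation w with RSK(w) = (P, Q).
Reverse the RSK construction: for i from n down to 1, find the cell of Q containing i, remove the entry at that cell from P, and reverse-bump it up through P; the value ejected from row 1 is w(i).

Step i=5: Q has 5 at row 1, column 3; remove that cell from P, ejecting 4. So w(5) = 4. P is now [[1, 3], [2, 5]].
Step i=4: Q has 4 at row 2, column 2; remove 5 from row 2 of P and reverse-bump: 5 enters row 1 and ejects 3. So w(4) = 3. P is now [[1, 5], [2]].
Step i=3: Q has 3 at row 2, column 1; remove 2 from row 2 of P and reverse-bump: 2 enters row 1 and ejects 1. So w(3) = 1. P is now [[2, 5]].
Step i=2: Q has 2 at row 1, column 2; remove that cell from P, ejecting 5. So w(2) = 5. P is now [[2]].
Step i=1: Q has 1 at row 1, column 1; remove that cell from P, ejecting 2. So w(1) = 2. P is now [].

So w = 2 5 1 3 4.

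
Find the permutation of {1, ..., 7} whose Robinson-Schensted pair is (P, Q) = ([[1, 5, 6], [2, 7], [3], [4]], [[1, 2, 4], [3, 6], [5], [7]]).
Reverse RSK: for i = n, n-1, ..., 1, locate i in Q, remove the corresponding corner cell from P, and reverse-bump its entry up through P; the value ejected from row 1 is w(i).

So w = 4 5 3 7 2 6 1.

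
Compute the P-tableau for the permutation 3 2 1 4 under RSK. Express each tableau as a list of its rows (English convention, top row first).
Insert 3: appended to row 1. P = [[3]].
Insert 2: 2 bumps 3 from row 1; 3 starts row 2. P = [[2], [3]].
Insert 1: 1 bumps 2 from row 1; 2 bumps 3 from row 2; 3 starts row 3. P = [[1], [2], [3]].
Insert 4: appended to row 1. P = [[1, 4], [2], [3]].

So P = [[1, 4], [2], [3]].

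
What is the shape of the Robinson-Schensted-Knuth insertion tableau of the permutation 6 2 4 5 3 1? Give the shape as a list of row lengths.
[3, 1, 1, 1]

Row-insert each entry into an empty tableau.

After inserting 6: P = [[6]].
After inserting 2: P = [[2], [6]].
After inserting 4: P = [[2, 4], [6]].
After inserting 5: P = [[2, 4, 5], [6]].
After inserting 3: P = [[2, 3, 5], [4], [6]].
After inserting 1: P = [[1, 3, 5], [2], [4], [6]].

The final insertion tableau P = [[1, 3, 5], [2], [4], [6]] has shape [3, 1, 1, 1].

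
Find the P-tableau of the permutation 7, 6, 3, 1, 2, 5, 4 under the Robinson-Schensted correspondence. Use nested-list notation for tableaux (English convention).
After inserting 7: P = [[7]].
After inserting 6: P = [[6], [7]].
After inserting 3: P = [[3], [6], [7]].
After inserting 1: P = [[1], [3], [6], [7]].
After inserting 2: P = [[1, 2], [3], [6], [7]].
After inserting 5: P = [[1, 2, 5], [3], [6], [7]].
After inserting 4: P = [[1, 2, 4], [3, 5], [6], [7]].

So P = [[1, 2, 4], [3, 5], [6], [7]].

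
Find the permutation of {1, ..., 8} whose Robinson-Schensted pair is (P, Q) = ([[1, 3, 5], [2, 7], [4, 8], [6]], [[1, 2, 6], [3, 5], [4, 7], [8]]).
6 8 4 2 3 7 5 1

Reverse RSK: for i = n, n-1, ..., 1, locate i in Q, remove the corresponding corner cell from P, and reverse-bump its entry up through P; the value ejected from row 1 is w(i).

So w = 6 8 4 2 3 7 5 1.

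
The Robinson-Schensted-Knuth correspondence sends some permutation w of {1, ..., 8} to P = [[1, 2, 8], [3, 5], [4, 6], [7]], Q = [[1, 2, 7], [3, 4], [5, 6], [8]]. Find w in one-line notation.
4 7 3 6 1 5 8 2

Reverse the RSK construction: for i from n down to 1, find the cell of Q containing i, remove the entry at that cell from P, and reverse-bump it up through P; the value ejected from row 1 is w(i).

Step i=8: Q has 8 at row 4, column 1; remove 7 from row 4 of P and reverse-bump: 7 enters row 3 and ejects 6; 6 enters row 2 and ejects 5; 5 enters row 1 and ejects 2. So w(8) = 2. P is now [[1, 5, 8], [3, 6], [4, 7]].
Step i=7: Q has 7 at row 1, column 3; remove that cell from P, ejecting 8. So w(7) = 8. P is now [[1, 5], [3, 6], [4, 7]].
Step i=6: Q has 6 at row 3, column 2; remove 7 from row 3 of P and reverse-bump: 7 enters row 2 and ejects 6; 6 enters row 1 and ejects 5. So w(6) = 5. P is now [[1, 6], [3, 7], [4]].
Step i=5: Q has 5 at row 3, column 1; remove 4 from row 3 of P and reverse-bump: 4 enters row 2 and ejects 3; 3 enters row 1 and ejects 1. So w(5) = 1. P is now [[3, 6], [4, 7]].
Step i=4: Q has 4 at row 2, column 2; remove 7 from row 2 of P and reverse-bump: 7 enters row 1 and ejects 6. So w(4) = 6. P is now [[3, 7], [4]].
Step i=3: Q has 3 at row 2, column 1; remove 4 from row 2 of P and reverse-bump: 4 enters row 1 and ejects 3. So w(3) = 3. P is now [[4, 7]].
Step i=2: Q has 2 at row 1, column 2; remove that cell from P, ejecting 7. So w(2) = 7. P is now [[4]].
Step i=1: Q has 1 at row 1, column 1; remove that cell from P, ejecting 4. So w(1) = 4. P is now [].

So w = 4 7 3 6 1 5 8 2.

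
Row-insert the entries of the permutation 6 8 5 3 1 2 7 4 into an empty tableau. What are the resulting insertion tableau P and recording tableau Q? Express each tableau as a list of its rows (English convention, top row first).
Insert each entry of the permutation into P by Schensted row insertion, recording in Q the position of each new cell.

Insert 6: appended to row 1. P = [[6]].
Insert 8: appended to row 1. P = [[6, 8]].
Insert 5: 5 bumps 6 from row 1; 6 starts row 2. P = [[5, 8], [6]].
Insert 3: 3 bumps 5 from row 1; 5 bumps 6 from row 2; 6 starts row 3. P = [[3, 8], [5], [6]].
Insert 1: 1 bumps 3 from row 1; 3 bumps 5 from row 2; 5 bumps 6 from row 3; 6 starts row 4. P = [[1, 8], [3], [5], [6]].
Insert 2: 2 bumps 8 from row 1; 8 appends to row 2. P = [[1, 2], [3, 8], [5], [6]].
Insert 7: appended to row 1. P = [[1, 2, 7], [3, 8], [5], [6]].
Insert 4: 4 bumps 7 from row 1; 7 bumps 8 from row 2; 8 appends to row 3. P = [[1, 2, 4], [3, 7], [5, 8], [6]].

So P = [[1, 2, 4], [3, 7], [5, 8], [6]], Q = [[1, 2, 7], [3, 6], [4, 8], [5]].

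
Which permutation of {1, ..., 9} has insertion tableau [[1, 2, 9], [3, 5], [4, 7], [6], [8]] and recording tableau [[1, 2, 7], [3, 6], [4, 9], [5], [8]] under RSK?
Reverse the RSK construction: for i from n down to 1, find the cell of Q containing i, remove the entry at that cell from P, and reverse-bump it up through P; the value ejected from row 1 is w(i).

Step i=9: Q has 9 at row 3, column 2; remove 7 from row 3 of P and reverse-bump: 7 enters row 2 and ejects 5; 5 enters row 1 and ejects 2. So w(9) = 2. P is now [[1, 5, 9], [3, 7], [4], [6], [8]].
Step i=8: Q has 8 at row 5, column 1; remove 8 from row 5 of P and reverse-bump: 8 enters row 4 and ejects 6; 6 enters row 3 and ejects 4; 4 enters row 2 and ejects 3; 3 enters row 1 and ejects 1. So w(8) = 1. P is now [[3, 5, 9], [4, 7], [6], [8]].
Step i=7: Q has 7 at row 1, column 3; remove that cell from P, ejecting 9. So w(7) = 9. P is now [[3, 5], [4, 7], [6], [8]].
Step i=6: Q has 6 at row 2, column 2; remove 7 from row 2 of P and reverse-bump: 7 enters row 1 and ejects 5. So w(6) = 5. P is now [[3, 7], [4], [6], [8]].
Step i=5: Q has 5 at row 4, column 1; remove 8 from row 4 of P and reverse-bump: 8 enters row 3 and ejects 6; 6 enters row 2 and ejects 4; 4 enters row 1 and ejects 3. So w(5) = 3. P is now [[4, 7], [6], [8]].
Step i=4: Q has 4 at row 3, column 1; remove 8 from row 3 of P and reverse-bump: 8 enters row 2 and ejects 6; 6 enters row 1 and ejects 4. So w(4) = 4. P is now [[6, 7], [8]].
Step i=3: Q has 3 at row 2, column 1; remove 8 from row 2 of P and reverse-bump: 8 enters row 1 and ejects 7. So w(3) = 7. P is now [[6, 8]].
Step i=2: Q has 2 at row 1, column 2; remove that cell from P, ejecting 8. So w(2) = 8. P is now [[6]].
Step i=1: Q has 1 at row 1, column 1; remove that cell from P, ejecting 6. So w(1) = 6. P is now [].

So w = 6 8 7 4 3 5 9 1 2.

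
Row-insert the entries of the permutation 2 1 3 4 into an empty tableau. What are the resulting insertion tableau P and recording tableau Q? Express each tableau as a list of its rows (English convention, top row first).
P = [[1, 3, 4], [2]], Q = [[1, 3, 4], [2]]

Insert each entry of the permutation into P by Schensted row insertion, recording in Q the position of each new cell.

Insert 2: appended to row 1. P = [[2]].
Insert 1: 1 bumps 2 from row 1; 2 starts row 2. P = [[1], [2]].
Insert 3: appended to row 1. P = [[1, 3], [2]].
Insert 4: appended to row 1. P = [[1, 3, 4], [2]].

So P = [[1, 3, 4], [2]], Q = [[1, 3, 4], [2]].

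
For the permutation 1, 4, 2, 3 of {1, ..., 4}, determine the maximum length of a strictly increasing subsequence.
3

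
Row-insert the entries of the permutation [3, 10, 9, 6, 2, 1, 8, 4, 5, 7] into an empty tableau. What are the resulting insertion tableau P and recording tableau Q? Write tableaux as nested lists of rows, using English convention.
Insert each entry of the permutation into P by Schensted row insertion, recording in Q the position of each new cell.

Insert 3: appended to row 1. P = [[3]].
Insert 10: appended to row 1. P = [[3, 10]].
Insert 9: 9 bumps 10 from row 1; 10 starts row 2. P = [[3, 9], [10]].
Insert 6: 6 bumps 9 from row 1; 9 bumps 10 from row 2; 10 starts row 3. P = [[3, 6], [9], [10]].
Insert 2: 2 bumps 3 from row 1; 3 bumps 9 from row 2; 9 bumps 10 from row 3; 10 starts row 4. P = [[2, 6], [3], [9], [10]].
Insert 1: 1 bumps 2 from row 1; 2 bumps 3 from row 2; 3 bumps 9 from row 3; 9 bumps 10 from row 4; 10 starts row 5. P = [[1, 6], [2], [3], [9], [10]].
Insert 8: appended to row 1. P = [[1, 6, 8], [2], [3], [9], [10]].
Insert 4: 4 bumps 6 from row 1; 6 appends to row 2. P = [[1, 4, 8], [2, 6], [3], [9], [10]].
Insert 5: 5 bumps 8 from row 1; 8 appends to row 2. P = [[1, 4, 5], [2, 6, 8], [3], [9], [10]].
Insert 7: appended to row 1. P = [[1, 4, 5, 7], [2, 6, 8], [3], [9], [10]].

So P = [[1, 4, 5, 7], [2, 6, 8], [3], [9], [10]], Q = [[1, 2, 7, 10], [3, 8, 9], [4], [5], [6]].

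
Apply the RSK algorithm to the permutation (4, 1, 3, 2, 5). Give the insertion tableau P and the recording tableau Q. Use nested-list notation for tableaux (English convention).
P = [[1, 2, 5], [3], [4]], Q = [[1, 3, 5], [2], [4]]

Insert each entry of the permutation into P by Schensted row insertion, recording in Q the position of each new cell.

Insert 4: appended to row 1. P = [[4]].
Insert 1: 1 bumps 4 from row 1; 4 starts row 2. P = [[1], [4]].
Insert 3: appended to row 1. P = [[1, 3], [4]].
Insert 2: 2 bumps 3 from row 1; 3 bumps 4 from row 2; 4 starts row 3. P = [[1, 2], [3], [4]].
Insert 5: appended to row 1. P = [[1, 2, 5], [3], [4]].

So P = [[1, 2, 5], [3], [4]], Q = [[1, 3, 5], [2], [4]].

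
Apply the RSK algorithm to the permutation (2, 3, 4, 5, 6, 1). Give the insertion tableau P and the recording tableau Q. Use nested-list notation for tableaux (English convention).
P = [[1, 3, 4, 5, 6], [2]], Q = [[1, 2, 3, 4, 5], [6]]

Insert each entry of the permutation into P by Schensted row insertion, recording in Q the position of each new cell.

After inserting 2: P = [[2]].
After inserting 3: P = [[2, 3]].
After inserting 4: P = [[2, 3, 4]].
After inserting 5: P = [[2, 3, 4, 5]].
After inserting 6: P = [[2, 3, 4, 5, 6]].
After inserting 1: P = [[1, 3, 4, 5, 6], [2]].

So P = [[1, 3, 4, 5, 6], [2]], Q = [[1, 2, 3, 4, 5], [6]].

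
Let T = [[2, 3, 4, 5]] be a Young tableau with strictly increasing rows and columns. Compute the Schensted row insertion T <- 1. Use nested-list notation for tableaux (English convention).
[[1, 3, 4, 5], [2]]

In row 1, 1 replaces 2 (the leftmost entry greater than 1); 2 is bumped to row 2. 2 starts a new row 2. The new tableau is [[1, 3, 4, 5], [2]].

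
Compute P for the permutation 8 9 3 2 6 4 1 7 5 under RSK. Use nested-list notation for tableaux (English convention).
P = [[1, 4, 5], [2, 6, 7], [3, 9], [8]]

After inserting 8: P = [[8]].
After inserting 9: P = [[8, 9]].
After inserting 3: P = [[3, 9], [8]].
After inserting 2: P = [[2, 9], [3], [8]].
After inserting 6: P = [[2, 6], [3, 9], [8]].
After inserting 4: P = [[2, 4], [3, 6], [8, 9]].
After inserting 1: P = [[1, 4], [2, 6], [3, 9], [8]].
After inserting 7: P = [[1, 4, 7], [2, 6], [3, 9], [8]].
After inserting 5: P = [[1, 4, 5], [2, 6, 7], [3, 9], [8]].

So P = [[1, 4, 5], [2, 6, 7], [3, 9], [8]].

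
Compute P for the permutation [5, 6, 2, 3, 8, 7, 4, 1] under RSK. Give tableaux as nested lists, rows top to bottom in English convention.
Insert 5: appended to row 1. P = [[5]].
Insert 6: appended to row 1. P = [[5, 6]].
Insert 2: 2 bumps 5 from row 1; 5 starts row 2. P = [[2, 6], [5]].
Insert 3: 3 bumps 6 from row 1; 6 appends to row 2. P = [[2, 3], [5, 6]].
Insert 8: appended to row 1. P = [[2, 3, 8], [5, 6]].
Insert 7: 7 bumps 8 from row 1; 8 appends to row 2. P = [[2, 3, 7], [5, 6, 8]].
Insert 4: 4 bumps 7 from row 1; 7 bumps 8 from row 2; 8 starts row 3. P = [[2, 3, 4], [5, 6, 7], [8]].
Insert 1: 1 bumps 2 from row 1; 2 bumps 5 from row 2; 5 bumps 8 from row 3; 8 starts row 4. P = [[1, 3, 4], [2, 6, 7], [5], [8]].

So P = [[1, 3, 4], [2, 6, 7], [5], [8]].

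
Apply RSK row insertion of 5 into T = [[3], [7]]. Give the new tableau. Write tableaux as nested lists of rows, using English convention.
5 is larger than every entry of row 1, so it is appended to row 1. The new tableau is [[3, 5], [7]].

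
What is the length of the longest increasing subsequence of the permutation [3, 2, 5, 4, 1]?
2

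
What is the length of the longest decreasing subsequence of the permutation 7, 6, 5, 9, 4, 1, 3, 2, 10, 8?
6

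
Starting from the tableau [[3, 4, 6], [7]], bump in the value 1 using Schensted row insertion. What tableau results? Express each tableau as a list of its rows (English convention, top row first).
[[1, 4, 6], [3], [7]]

In row 1, 1 replaces 3 (the leftmost entry greater than 1); 3 is bumped to row 2. In row 2, 3 replaces 7 (the leftmost entry greater than 3); 7 is bumped to row 3. 7 starts a new row 3. The new tableau is [[1, 4, 6], [3], [7]].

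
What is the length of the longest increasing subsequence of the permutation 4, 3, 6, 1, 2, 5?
3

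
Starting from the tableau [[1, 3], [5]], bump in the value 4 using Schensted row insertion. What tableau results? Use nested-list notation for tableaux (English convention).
4 is larger than every entry of row 1, so it is appended to row 1. The new tableau is [[1, 3, 4], [5]].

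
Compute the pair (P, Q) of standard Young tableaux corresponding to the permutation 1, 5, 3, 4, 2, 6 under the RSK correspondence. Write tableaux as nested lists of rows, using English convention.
Insert each entry of the permutation into P by Schensted row insertion, recording in Q the position of each new cell.

Insert 1: appended to row 1. P = [[1]].
Insert 5: appended to row 1. P = [[1, 5]].
Insert 3: 3 bumps 5 from row 1; 5 starts row 2. P = [[1, 3], [5]].
Insert 4: appended to row 1. P = [[1, 3, 4], [5]].
Insert 2: 2 bumps 3 from row 1; 3 bumps 5 from row 2; 5 starts row 3. P = [[1, 2, 4], [3], [5]].
Insert 6: appended to row 1. P = [[1, 2, 4, 6], [3], [5]].

So P = [[1, 2, 4, 6], [3], [5]], Q = [[1, 2, 4, 6], [3], [5]].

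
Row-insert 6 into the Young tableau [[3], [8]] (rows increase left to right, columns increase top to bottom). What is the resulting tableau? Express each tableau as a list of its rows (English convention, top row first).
6 is larger than every entry of row 1, so it is appended to row 1. The new tableau is [[3, 6], [8]].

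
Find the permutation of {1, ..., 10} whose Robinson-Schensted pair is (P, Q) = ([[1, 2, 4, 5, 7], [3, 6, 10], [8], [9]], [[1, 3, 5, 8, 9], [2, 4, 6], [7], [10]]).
3 1 9 2 10 8 4 6 7 5

Reverse the RSK construction: for i from n down to 1, find the cell of Q containing i, remove the entry at that cell from P, and reverse-bump it up through P; the value ejected from row 1 is w(i).

Step i=10: Q has 10 at row 4, column 1; remove 9 from row 4 of P and reverse-bump: 9 enters row 3 and ejects 8; 8 enters row 2 and ejects 6; 6 enters row 1 and ejects 5. So w(10) = 5. P is now [[1, 2, 4, 6, 7], [3, 8, 10], [9]].
Step i=9: Q has 9 at row 1, column 5; remove that cell from P, ejecting 7. So w(9) = 7. P is now [[1, 2, 4, 6], [3, 8, 10], [9]].
Step i=8: Q has 8 at row 1, column 4; remove that cell from P, ejecting 6. So w(8) = 6. P is now [[1, 2, 4], [3, 8, 10], [9]].
Step i=7: Q has 7 at row 3, column 1; remove 9 from row 3 of P and reverse-bump: 9 enters row 2 and ejects 8; 8 enters row 1 and ejects 4. So w(7) = 4. P is now [[1, 2, 8], [3, 9, 10]].
Step i=6: Q has 6 at row 2, column 3; remove 10 from row 2 of P and reverse-bump: 10 enters row 1 and ejects 8. So w(6) = 8. P is now [[1, 2, 10], [3, 9]].
Step i=5: Q has 5 at row 1, column 3; remove that cell from P, ejecting 10. So w(5) = 10. P is now [[1, 2], [3, 9]].
Step i=4: Q has 4 at row 2, column 2; remove 9 from row 2 of P and reverse-bump: 9 enters row 1 and ejects 2. So w(4) = 2. P is now [[1, 9], [3]].
Step i=3: Q has 3 at row 1, column 2; remove that cell from P, ejecting 9. So w(3) = 9. P is now [[1], [3]].
Step i=2: Q has 2 at row 2, column 1; remove 3 from row 2 of P and reverse-bump: 3 enters row 1 and ejects 1. So w(2) = 1. P is now [[3]].
Step i=1: Q has 1 at row 1, column 1; remove that cell from P, ejecting 3. So w(1) = 3. P is now [].

So w = 3 1 9 2 10 8 4 6 7 5.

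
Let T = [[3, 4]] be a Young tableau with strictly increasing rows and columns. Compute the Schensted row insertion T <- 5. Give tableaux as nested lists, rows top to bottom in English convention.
[[3, 4, 5]]

5 is larger than every entry of row 1, so it is appended to row 1. The new tableau is [[3, 4, 5]].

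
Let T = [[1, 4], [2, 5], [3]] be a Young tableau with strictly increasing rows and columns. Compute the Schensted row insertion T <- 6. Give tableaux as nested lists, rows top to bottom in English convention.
[[1, 4, 6], [2, 5], [3]]

6 is larger than every entry of row 1, so it is appended to row 1. The new tableau is [[1, 4, 6], [2, 5], [3]].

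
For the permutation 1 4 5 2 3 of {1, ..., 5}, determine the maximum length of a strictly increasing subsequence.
3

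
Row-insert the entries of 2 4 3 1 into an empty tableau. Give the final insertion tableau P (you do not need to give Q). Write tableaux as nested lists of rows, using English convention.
P = [[1, 3], [2], [4]]

After inserting 2: P = [[2]].
After inserting 4: P = [[2, 4]].
After inserting 3: P = [[2, 3], [4]].
After inserting 1: P = [[1, 3], [2], [4]].

So P = [[1, 3], [2], [4]].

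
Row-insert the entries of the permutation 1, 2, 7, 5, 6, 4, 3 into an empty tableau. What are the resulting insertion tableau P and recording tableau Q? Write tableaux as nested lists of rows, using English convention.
P = [[1, 2, 3, 6], [4], [5], [7]], Q = [[1, 2, 3, 5], [4], [6], [7]]

Insert each entry of the permutation into P by Schensted row insertion, recording in Q the position of each new cell.

Insert 1: appended to row 1. P = [[1]], Q = [[1]].
Insert 2: appended to row 1. P = [[1, 2]], Q = [[1, 2]].
Insert 7: appended to row 1. P = [[1, 2, 7]], Q = [[1, 2, 3]].
Insert 5: 5 bumps 7 from row 1; 7 starts row 2. P = [[1, 2, 5], [7]], Q = [[1, 2, 3], [4]].
Insert 6: appended to row 1. P = [[1, 2, 5, 6], [7]], Q = [[1, 2, 3, 5], [4]].
Insert 4: 4 bumps 5 from row 1; 5 bumps 7 from row 2; 7 starts row 3. P = [[1, 2, 4, 6], [5], [7]], Q = [[1, 2, 3, 5], [4], [6]].
Insert 3: 3 bumps 4 from row 1; 4 bumps 5 from row 2; 5 bumps 7 from row 3; 7 starts row 4. P = [[1, 2, 3, 6], [4], [5], [7]], Q = [[1, 2, 3, 5], [4], [6], [7]].

So P = [[1, 2, 3, 6], [4], [5], [7]], Q = [[1, 2, 3, 5], [4], [6], [7]].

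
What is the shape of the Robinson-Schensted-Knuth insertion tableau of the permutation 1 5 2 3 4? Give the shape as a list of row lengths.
Row-insert each entry into an empty tableau.

After inserting 1: P = [[1]].
After inserting 5: P = [[1, 5]].
After inserting 2: P = [[1, 2], [5]].
After inserting 3: P = [[1, 2, 3], [5]].
After inserting 4: P = [[1, 2, 3, 4], [5]].

The final insertion tableau P = [[1, 2, 3, 4], [5]] has shape [4, 1].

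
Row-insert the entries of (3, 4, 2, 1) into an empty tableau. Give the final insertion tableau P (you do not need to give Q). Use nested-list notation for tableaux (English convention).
After inserting 3: P = [[3]].
After inserting 4: P = [[3, 4]].
After inserting 2: P = [[2, 4], [3]].
After inserting 1: P = [[1, 4], [2], [3]].

So P = [[1, 4], [2], [3]].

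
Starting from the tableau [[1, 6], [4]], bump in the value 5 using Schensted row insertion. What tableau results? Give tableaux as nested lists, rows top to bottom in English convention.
[[1, 5], [4, 6]]

In row 1, 5 replaces 6 (the leftmost entry greater than 5); 6 is bumped to row 2. 6 is appended to row 2. The new tableau is [[1, 5], [4, 6]].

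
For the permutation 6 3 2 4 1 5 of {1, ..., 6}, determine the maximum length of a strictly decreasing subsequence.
4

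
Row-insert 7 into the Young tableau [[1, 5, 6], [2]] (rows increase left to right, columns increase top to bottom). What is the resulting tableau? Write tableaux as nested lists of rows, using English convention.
7 is larger than every entry of row 1, so it is appended to row 1. The new tableau is [[1, 5, 6, 7], [2]].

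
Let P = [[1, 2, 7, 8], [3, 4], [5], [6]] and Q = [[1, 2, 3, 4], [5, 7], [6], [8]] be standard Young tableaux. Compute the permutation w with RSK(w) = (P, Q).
3 6 7 8 5 1 4 2

Reverse the RSK construction: for i from n down to 1, find the cell of Q containing i, remove the entry at that cell from P, and reverse-bump it up through P; the value ejected from row 1 is w(i).

Step i=8: Q has 8 at row 4, column 1; remove 6 from row 4 of P and reverse-bump: 6 enters row 3 and ejects 5; 5 enters row 2 and ejects 4; 4 enters row 1 and ejects 2. So w(8) = 2. P is now [[1, 4, 7, 8], [3, 5], [6]].
Step i=7: Q has 7 at row 2, column 2; remove 5 from row 2 of P and reverse-bump: 5 enters row 1 and ejects 4. So w(7) = 4. P is now [[1, 5, 7, 8], [3], [6]].
Step i=6: Q has 6 at row 3, column 1; remove 6 from row 3 of P and reverse-bump: 6 enters row 2 and ejects 3; 3 enters row 1 and ejects 1. So w(6) = 1. P is now [[3, 5, 7, 8], [6]].
Step i=5: Q has 5 at row 2, column 1; remove 6 from row 2 of P and reverse-bump: 6 enters row 1 and ejects 5. So w(5) = 5. P is now [[3, 6, 7, 8]].
Step i=4: Q has 4 at row 1, column 4; remove that cell from P, ejecting 8. So w(4) = 8. P is now [[3, 6, 7]].
Step i=3: Q has 3 at row 1, column 3; remove that cell from P, ejecting 7. So w(3) = 7. P is now [[3, 6]].
Step i=2: Q has 2 at row 1, column 2; remove that cell from P, ejecting 6. So w(2) = 6. P is now [[3]].
Step i=1: Q has 1 at row 1, column 1; remove that cell from P, ejecting 3. So w(1) = 3. P is now [].

So w = 3 6 7 8 5 1 4 2.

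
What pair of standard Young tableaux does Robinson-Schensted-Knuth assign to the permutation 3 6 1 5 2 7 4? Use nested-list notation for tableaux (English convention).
Insert each entry of the permutation into P by Schensted row insertion, recording in Q the position of each new cell.

After inserting 3: P = [[3]].
After inserting 6: P = [[3, 6]].
After inserting 1: P = [[1, 6], [3]].
After inserting 5: P = [[1, 5], [3, 6]].
After inserting 2: P = [[1, 2], [3, 5], [6]].
After inserting 7: P = [[1, 2, 7], [3, 5], [6]].
After inserting 4: P = [[1, 2, 4], [3, 5, 7], [6]].

So P = [[1, 2, 4], [3, 5, 7], [6]], Q = [[1, 2, 6], [3, 4, 7], [5]].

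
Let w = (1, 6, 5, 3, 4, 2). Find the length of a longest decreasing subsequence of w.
4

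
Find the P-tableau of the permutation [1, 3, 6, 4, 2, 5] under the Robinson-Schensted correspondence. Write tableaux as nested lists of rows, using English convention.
Insert 1: appended to row 1. P = [[1]].
Insert 3: appended to row 1. P = [[1, 3]].
Insert 6: appended to row 1. P = [[1, 3, 6]].
Insert 4: 4 bumps 6 from row 1; 6 starts row 2. P = [[1, 3, 4], [6]].
Insert 2: 2 bumps 3 from row 1; 3 bumps 6 from row 2; 6 starts row 3. P = [[1, 2, 4], [3], [6]].
Insert 5: appended to row 1. P = [[1, 2, 4, 5], [3], [6]].

So P = [[1, 2, 4, 5], [3], [6]].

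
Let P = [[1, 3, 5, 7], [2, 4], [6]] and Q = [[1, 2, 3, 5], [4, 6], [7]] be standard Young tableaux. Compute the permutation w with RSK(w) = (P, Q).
Reverse the RSK construction: for i from n down to 1, find the cell of Q containing i, remove the entry at that cell from P, and reverse-bump it up through P; the value ejected from row 1 is w(i).

Step i=7: Q has 7 at row 3, column 1; remove 6 from row 3 of P and reverse-bump: 6 enters row 2 and ejects 4; 4 enters row 1 and ejects 3. So w(7) = 3. P is now [[1, 4, 5, 7], [2, 6]].
Step i=6: Q has 6 at row 2, column 2; remove 6 from row 2 of P and reverse-bump: 6 enters row 1 and ejects 5. So w(6) = 5. P is now [[1, 4, 6, 7], [2]].
Step i=5: Q has 5 at row 1, column 4; remove that cell from P, ejecting 7. So w(5) = 7. P is now [[1, 4, 6], [2]].
Step i=4: Q has 4 at row 2, column 1; remove 2 from row 2 of P and reverse-bump: 2 enters row 1 and ejects 1. So w(4) = 1. P is now [[2, 4, 6]].
Step i=3: Q has 3 at row 1, column 3; remove that cell from P, ejecting 6. So w(3) = 6. P is now [[2, 4]].
Step i=2: Q has 2 at row 1, column 2; remove that cell from P, ejecting 4. So w(2) = 4. P is now [[2]].
Step i=1: Q has 1 at row 1, column 1; remove that cell from P, ejecting 2. So w(1) = 2. P is now [].

So w = 2 4 6 1 7 5 3.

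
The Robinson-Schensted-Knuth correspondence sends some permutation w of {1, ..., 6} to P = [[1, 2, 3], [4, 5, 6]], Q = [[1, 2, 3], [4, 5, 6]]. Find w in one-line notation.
4 5 6 1 2 3

Reverse the RSK construction: for i from n down to 1, find the cell of Q containing i, remove the entry at that cell from P, and reverse-bump it up through P; the value ejected from row 1 is w(i).

Step i=6: Q has 6 at row 2, column 3; remove 6 from row 2 of P and reverse-bump: 6 enters row 1 and ejects 3. So w(6) = 3. P is now [[1, 2, 6], [4, 5]].
Step i=5: Q has 5 at row 2, column 2; remove 5 from row 2 of P and reverse-bump: 5 enters row 1 and ejects 2. So w(5) = 2. P is now [[1, 5, 6], [4]].
Step i=4: Q has 4 at row 2, column 1; remove 4 from row 2 of P and reverse-bump: 4 enters row 1 and ejects 1. So w(4) = 1. P is now [[4, 5, 6]].
Step i=3: Q has 3 at row 1, column 3; remove that cell from P, ejecting 6. So w(3) = 6. P is now [[4, 5]].
Step i=2: Q has 2 at row 1, column 2; remove that cell from P, ejecting 5. So w(2) = 5. P is now [[4]].
Step i=1: Q has 1 at row 1, column 1; remove that cell from P, ejecting 4. So w(1) = 4. P is now [].

So w = 4 5 6 1 2 3.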